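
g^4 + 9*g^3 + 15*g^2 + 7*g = g*(g + 7)*(sqrt(2)*g/2 + sqrt(2)/2)*(sqrt(2)*g + sqrt(2))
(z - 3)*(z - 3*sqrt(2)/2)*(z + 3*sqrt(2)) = z^3 - 3*z^2 + 3*sqrt(2)*z^2/2 - 9*z - 9*sqrt(2)*z/2 + 27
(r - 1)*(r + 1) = r^2 - 1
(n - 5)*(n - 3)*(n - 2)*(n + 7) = n^4 - 3*n^3 - 39*n^2 + 187*n - 210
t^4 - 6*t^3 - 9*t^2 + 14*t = t*(t - 7)*(t - 1)*(t + 2)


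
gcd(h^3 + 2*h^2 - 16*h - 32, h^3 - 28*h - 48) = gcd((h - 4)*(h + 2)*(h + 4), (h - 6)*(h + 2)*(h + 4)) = h^2 + 6*h + 8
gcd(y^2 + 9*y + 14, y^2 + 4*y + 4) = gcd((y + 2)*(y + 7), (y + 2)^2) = y + 2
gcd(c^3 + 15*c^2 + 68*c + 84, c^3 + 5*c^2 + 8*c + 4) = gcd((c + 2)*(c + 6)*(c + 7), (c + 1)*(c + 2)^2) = c + 2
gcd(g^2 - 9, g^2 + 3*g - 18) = g - 3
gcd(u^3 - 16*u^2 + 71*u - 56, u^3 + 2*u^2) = 1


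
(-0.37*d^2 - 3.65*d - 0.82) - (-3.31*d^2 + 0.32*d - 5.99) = 2.94*d^2 - 3.97*d + 5.17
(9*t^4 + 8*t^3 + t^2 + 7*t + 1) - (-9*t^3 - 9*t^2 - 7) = 9*t^4 + 17*t^3 + 10*t^2 + 7*t + 8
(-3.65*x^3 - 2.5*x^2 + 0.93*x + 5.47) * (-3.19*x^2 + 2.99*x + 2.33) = 11.6435*x^5 - 2.9385*x^4 - 18.9462*x^3 - 20.4936*x^2 + 18.5222*x + 12.7451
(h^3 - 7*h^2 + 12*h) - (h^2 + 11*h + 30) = h^3 - 8*h^2 + h - 30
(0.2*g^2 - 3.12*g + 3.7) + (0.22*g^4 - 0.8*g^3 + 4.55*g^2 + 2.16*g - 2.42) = 0.22*g^4 - 0.8*g^3 + 4.75*g^2 - 0.96*g + 1.28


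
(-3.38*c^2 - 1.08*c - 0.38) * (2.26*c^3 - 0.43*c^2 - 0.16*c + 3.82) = -7.6388*c^5 - 0.9874*c^4 + 0.1464*c^3 - 12.5754*c^2 - 4.0648*c - 1.4516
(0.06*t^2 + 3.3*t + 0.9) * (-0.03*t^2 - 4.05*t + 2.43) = -0.0018*t^4 - 0.342*t^3 - 13.2462*t^2 + 4.374*t + 2.187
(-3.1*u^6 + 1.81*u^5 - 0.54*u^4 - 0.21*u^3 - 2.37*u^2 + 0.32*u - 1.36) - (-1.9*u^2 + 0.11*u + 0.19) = -3.1*u^6 + 1.81*u^5 - 0.54*u^4 - 0.21*u^3 - 0.47*u^2 + 0.21*u - 1.55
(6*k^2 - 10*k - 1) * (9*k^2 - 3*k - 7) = 54*k^4 - 108*k^3 - 21*k^2 + 73*k + 7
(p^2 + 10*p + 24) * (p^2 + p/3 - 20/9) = p^4 + 31*p^3/3 + 226*p^2/9 - 128*p/9 - 160/3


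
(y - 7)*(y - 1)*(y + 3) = y^3 - 5*y^2 - 17*y + 21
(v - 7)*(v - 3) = v^2 - 10*v + 21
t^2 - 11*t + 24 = (t - 8)*(t - 3)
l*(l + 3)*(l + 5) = l^3 + 8*l^2 + 15*l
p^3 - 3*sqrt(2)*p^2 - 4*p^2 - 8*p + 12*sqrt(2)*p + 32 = (p - 4)*(p - 4*sqrt(2))*(p + sqrt(2))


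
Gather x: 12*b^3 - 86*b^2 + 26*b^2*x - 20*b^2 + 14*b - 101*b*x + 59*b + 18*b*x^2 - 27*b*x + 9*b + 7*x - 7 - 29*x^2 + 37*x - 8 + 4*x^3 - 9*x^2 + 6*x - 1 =12*b^3 - 106*b^2 + 82*b + 4*x^3 + x^2*(18*b - 38) + x*(26*b^2 - 128*b + 50) - 16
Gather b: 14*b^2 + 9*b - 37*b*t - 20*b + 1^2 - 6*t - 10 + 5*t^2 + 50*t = 14*b^2 + b*(-37*t - 11) + 5*t^2 + 44*t - 9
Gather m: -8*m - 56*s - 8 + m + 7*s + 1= -7*m - 49*s - 7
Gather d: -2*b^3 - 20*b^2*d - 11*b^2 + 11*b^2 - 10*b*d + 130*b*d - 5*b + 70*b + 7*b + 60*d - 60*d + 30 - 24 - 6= -2*b^3 + 72*b + d*(-20*b^2 + 120*b)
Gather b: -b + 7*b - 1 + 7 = 6*b + 6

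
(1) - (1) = 0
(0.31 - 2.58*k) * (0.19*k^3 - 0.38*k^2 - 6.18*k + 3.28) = -0.4902*k^4 + 1.0393*k^3 + 15.8266*k^2 - 10.3782*k + 1.0168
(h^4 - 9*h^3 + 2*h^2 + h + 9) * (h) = h^5 - 9*h^4 + 2*h^3 + h^2 + 9*h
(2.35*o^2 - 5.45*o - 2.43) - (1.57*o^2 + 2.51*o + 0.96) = 0.78*o^2 - 7.96*o - 3.39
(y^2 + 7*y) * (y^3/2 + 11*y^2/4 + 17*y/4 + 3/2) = y^5/2 + 25*y^4/4 + 47*y^3/2 + 125*y^2/4 + 21*y/2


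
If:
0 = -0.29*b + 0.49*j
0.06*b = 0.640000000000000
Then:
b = 10.67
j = 6.31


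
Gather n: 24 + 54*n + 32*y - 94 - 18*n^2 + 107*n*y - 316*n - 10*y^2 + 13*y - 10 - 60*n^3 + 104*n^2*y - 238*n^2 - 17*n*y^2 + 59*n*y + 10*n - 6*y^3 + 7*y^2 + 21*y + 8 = -60*n^3 + n^2*(104*y - 256) + n*(-17*y^2 + 166*y - 252) - 6*y^3 - 3*y^2 + 66*y - 72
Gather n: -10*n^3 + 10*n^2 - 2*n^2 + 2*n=-10*n^3 + 8*n^2 + 2*n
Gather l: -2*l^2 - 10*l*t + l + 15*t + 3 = -2*l^2 + l*(1 - 10*t) + 15*t + 3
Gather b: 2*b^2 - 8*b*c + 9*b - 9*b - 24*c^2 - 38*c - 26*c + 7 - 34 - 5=2*b^2 - 8*b*c - 24*c^2 - 64*c - 32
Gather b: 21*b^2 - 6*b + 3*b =21*b^2 - 3*b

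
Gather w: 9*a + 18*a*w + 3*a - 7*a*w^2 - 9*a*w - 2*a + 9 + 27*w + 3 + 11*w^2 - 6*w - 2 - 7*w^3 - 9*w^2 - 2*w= 10*a - 7*w^3 + w^2*(2 - 7*a) + w*(9*a + 19) + 10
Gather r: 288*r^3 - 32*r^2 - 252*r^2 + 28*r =288*r^3 - 284*r^2 + 28*r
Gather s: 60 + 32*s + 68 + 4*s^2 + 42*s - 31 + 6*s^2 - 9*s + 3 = 10*s^2 + 65*s + 100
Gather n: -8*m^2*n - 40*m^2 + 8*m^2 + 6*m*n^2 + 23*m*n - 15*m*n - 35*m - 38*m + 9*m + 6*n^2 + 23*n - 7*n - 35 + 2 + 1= -32*m^2 - 64*m + n^2*(6*m + 6) + n*(-8*m^2 + 8*m + 16) - 32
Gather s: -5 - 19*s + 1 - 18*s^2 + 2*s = -18*s^2 - 17*s - 4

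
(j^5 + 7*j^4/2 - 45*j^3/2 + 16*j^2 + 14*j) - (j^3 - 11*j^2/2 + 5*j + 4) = j^5 + 7*j^4/2 - 47*j^3/2 + 43*j^2/2 + 9*j - 4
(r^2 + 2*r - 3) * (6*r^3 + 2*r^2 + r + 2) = 6*r^5 + 14*r^4 - 13*r^3 - 2*r^2 + r - 6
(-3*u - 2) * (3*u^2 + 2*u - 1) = -9*u^3 - 12*u^2 - u + 2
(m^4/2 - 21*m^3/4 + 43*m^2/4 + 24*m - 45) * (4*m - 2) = 2*m^5 - 22*m^4 + 107*m^3/2 + 149*m^2/2 - 228*m + 90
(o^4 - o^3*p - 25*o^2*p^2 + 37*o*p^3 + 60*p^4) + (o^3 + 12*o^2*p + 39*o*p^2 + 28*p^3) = o^4 - o^3*p + o^3 - 25*o^2*p^2 + 12*o^2*p + 37*o*p^3 + 39*o*p^2 + 60*p^4 + 28*p^3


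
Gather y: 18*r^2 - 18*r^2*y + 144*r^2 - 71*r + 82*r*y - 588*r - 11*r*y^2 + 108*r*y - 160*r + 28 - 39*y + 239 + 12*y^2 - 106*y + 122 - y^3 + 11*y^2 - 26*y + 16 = 162*r^2 - 819*r - y^3 + y^2*(23 - 11*r) + y*(-18*r^2 + 190*r - 171) + 405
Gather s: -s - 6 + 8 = 2 - s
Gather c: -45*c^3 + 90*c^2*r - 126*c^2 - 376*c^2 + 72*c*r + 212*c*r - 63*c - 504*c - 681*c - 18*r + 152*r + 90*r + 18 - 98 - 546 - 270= -45*c^3 + c^2*(90*r - 502) + c*(284*r - 1248) + 224*r - 896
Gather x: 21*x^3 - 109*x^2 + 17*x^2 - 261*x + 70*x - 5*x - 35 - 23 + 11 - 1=21*x^3 - 92*x^2 - 196*x - 48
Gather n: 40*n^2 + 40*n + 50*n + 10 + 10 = 40*n^2 + 90*n + 20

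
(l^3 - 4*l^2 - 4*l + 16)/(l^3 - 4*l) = (l - 4)/l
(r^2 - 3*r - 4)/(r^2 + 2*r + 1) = (r - 4)/(r + 1)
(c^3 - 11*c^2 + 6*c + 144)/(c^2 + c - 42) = (c^2 - 5*c - 24)/(c + 7)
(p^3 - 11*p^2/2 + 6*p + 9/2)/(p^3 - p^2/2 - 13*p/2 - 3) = (p - 3)/(p + 2)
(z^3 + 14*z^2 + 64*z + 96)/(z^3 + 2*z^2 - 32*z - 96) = (z + 6)/(z - 6)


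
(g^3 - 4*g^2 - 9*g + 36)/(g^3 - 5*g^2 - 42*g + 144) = (g^2 - g - 12)/(g^2 - 2*g - 48)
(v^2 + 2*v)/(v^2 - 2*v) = (v + 2)/(v - 2)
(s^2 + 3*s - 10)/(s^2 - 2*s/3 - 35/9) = 9*(-s^2 - 3*s + 10)/(-9*s^2 + 6*s + 35)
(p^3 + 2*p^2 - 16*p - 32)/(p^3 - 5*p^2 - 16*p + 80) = (p + 2)/(p - 5)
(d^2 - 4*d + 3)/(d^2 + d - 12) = (d - 1)/(d + 4)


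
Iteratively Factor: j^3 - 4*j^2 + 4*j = (j - 2)*(j^2 - 2*j) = j*(j - 2)*(j - 2)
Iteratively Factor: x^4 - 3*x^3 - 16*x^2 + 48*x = (x - 4)*(x^3 + x^2 - 12*x) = (x - 4)*(x - 3)*(x^2 + 4*x) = x*(x - 4)*(x - 3)*(x + 4)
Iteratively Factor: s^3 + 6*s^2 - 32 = (s - 2)*(s^2 + 8*s + 16) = (s - 2)*(s + 4)*(s + 4)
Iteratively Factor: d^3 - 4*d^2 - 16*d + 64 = (d - 4)*(d^2 - 16) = (d - 4)*(d + 4)*(d - 4)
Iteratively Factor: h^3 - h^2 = (h - 1)*(h^2) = h*(h - 1)*(h)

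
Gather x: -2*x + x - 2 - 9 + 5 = -x - 6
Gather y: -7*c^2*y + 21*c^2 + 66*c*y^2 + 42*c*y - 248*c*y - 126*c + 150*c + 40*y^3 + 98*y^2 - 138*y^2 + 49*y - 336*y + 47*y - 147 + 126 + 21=21*c^2 + 24*c + 40*y^3 + y^2*(66*c - 40) + y*(-7*c^2 - 206*c - 240)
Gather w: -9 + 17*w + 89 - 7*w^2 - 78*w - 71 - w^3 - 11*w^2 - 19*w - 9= -w^3 - 18*w^2 - 80*w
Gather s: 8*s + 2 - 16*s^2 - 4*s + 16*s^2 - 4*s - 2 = 0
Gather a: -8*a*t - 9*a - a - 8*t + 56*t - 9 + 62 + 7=a*(-8*t - 10) + 48*t + 60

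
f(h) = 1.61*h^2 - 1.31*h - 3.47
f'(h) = 3.22*h - 1.31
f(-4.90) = 41.61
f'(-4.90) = -17.09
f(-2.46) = 9.50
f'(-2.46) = -9.23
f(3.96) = 16.59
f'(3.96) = 11.44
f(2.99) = 7.01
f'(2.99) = 8.32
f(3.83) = 15.13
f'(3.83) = 11.02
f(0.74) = -3.56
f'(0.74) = 1.07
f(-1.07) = -0.23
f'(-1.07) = -4.76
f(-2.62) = 11.01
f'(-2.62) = -9.75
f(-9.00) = 138.73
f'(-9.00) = -30.29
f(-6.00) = 62.35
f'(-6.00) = -20.63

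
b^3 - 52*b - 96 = (b - 8)*(b + 2)*(b + 6)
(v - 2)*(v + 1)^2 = v^3 - 3*v - 2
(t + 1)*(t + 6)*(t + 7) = t^3 + 14*t^2 + 55*t + 42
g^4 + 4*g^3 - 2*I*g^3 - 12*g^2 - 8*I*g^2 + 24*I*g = g*(g - 2)*(g + 6)*(g - 2*I)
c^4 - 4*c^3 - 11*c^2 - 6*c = c*(c - 6)*(c + 1)^2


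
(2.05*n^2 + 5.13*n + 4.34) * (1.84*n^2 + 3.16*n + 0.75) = 3.772*n^4 + 15.9172*n^3 + 25.7339*n^2 + 17.5619*n + 3.255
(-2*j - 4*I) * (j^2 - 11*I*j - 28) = -2*j^3 + 18*I*j^2 + 12*j + 112*I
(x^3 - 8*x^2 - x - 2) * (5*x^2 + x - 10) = 5*x^5 - 39*x^4 - 23*x^3 + 69*x^2 + 8*x + 20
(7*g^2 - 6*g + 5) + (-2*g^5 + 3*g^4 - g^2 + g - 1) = -2*g^5 + 3*g^4 + 6*g^2 - 5*g + 4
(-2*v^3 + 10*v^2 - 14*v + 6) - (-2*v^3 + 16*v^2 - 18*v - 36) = -6*v^2 + 4*v + 42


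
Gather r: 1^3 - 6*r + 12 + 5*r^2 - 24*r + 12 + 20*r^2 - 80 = 25*r^2 - 30*r - 55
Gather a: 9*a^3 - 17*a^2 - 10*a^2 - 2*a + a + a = 9*a^3 - 27*a^2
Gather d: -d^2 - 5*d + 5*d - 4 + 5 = 1 - d^2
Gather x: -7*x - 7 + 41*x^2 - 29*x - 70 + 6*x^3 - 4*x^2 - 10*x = 6*x^3 + 37*x^2 - 46*x - 77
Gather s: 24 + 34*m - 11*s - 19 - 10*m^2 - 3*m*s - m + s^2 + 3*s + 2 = -10*m^2 + 33*m + s^2 + s*(-3*m - 8) + 7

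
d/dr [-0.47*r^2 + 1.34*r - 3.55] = 1.34 - 0.94*r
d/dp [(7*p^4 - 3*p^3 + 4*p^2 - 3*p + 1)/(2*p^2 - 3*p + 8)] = (28*p^5 - 69*p^4 + 242*p^3 - 78*p^2 + 60*p - 21)/(4*p^4 - 12*p^3 + 41*p^2 - 48*p + 64)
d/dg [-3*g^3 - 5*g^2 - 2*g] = -9*g^2 - 10*g - 2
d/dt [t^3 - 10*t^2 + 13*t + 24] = 3*t^2 - 20*t + 13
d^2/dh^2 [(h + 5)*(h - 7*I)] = 2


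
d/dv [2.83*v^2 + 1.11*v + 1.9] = 5.66*v + 1.11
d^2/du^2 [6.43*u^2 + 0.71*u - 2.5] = 12.8600000000000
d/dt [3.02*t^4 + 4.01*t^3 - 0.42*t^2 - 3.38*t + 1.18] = 12.08*t^3 + 12.03*t^2 - 0.84*t - 3.38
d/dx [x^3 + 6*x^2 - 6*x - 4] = 3*x^2 + 12*x - 6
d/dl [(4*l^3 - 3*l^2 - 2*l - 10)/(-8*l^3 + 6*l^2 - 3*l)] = (-56*l^3 - 219*l^2 + 120*l - 30)/(l^2*(64*l^4 - 96*l^3 + 84*l^2 - 36*l + 9))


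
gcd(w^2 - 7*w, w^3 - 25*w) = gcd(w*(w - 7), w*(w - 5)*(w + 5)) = w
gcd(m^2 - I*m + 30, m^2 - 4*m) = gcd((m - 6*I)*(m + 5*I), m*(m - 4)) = 1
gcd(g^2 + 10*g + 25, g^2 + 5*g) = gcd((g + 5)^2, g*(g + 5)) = g + 5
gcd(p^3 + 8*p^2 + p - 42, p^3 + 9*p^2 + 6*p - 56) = p^2 + 5*p - 14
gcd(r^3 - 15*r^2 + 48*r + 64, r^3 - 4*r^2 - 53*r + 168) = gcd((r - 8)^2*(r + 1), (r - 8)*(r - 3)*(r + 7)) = r - 8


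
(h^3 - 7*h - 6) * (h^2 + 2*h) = h^5 + 2*h^4 - 7*h^3 - 20*h^2 - 12*h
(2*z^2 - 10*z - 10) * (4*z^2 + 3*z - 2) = 8*z^4 - 34*z^3 - 74*z^2 - 10*z + 20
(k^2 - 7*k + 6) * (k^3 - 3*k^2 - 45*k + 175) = k^5 - 10*k^4 - 18*k^3 + 472*k^2 - 1495*k + 1050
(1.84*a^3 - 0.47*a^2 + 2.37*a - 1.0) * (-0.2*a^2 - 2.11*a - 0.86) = -0.368*a^5 - 3.7884*a^4 - 1.0647*a^3 - 4.3965*a^2 + 0.0717999999999996*a + 0.86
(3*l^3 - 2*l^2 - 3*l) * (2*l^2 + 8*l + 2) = 6*l^5 + 20*l^4 - 16*l^3 - 28*l^2 - 6*l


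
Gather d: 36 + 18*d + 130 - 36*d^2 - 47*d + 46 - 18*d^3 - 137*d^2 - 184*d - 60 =-18*d^3 - 173*d^2 - 213*d + 152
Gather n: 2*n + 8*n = 10*n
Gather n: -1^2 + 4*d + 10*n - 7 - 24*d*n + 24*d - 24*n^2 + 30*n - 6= 28*d - 24*n^2 + n*(40 - 24*d) - 14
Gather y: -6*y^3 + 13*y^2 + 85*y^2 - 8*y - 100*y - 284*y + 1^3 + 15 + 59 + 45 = -6*y^3 + 98*y^2 - 392*y + 120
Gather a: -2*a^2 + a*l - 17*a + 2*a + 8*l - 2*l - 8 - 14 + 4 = -2*a^2 + a*(l - 15) + 6*l - 18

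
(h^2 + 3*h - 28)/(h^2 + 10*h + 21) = (h - 4)/(h + 3)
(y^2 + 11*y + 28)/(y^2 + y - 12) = (y + 7)/(y - 3)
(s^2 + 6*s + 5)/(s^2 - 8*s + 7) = (s^2 + 6*s + 5)/(s^2 - 8*s + 7)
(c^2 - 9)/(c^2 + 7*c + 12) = (c - 3)/(c + 4)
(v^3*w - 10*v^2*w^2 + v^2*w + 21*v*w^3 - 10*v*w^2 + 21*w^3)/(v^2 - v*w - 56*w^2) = w*(-v^3 + 10*v^2*w - v^2 - 21*v*w^2 + 10*v*w - 21*w^2)/(-v^2 + v*w + 56*w^2)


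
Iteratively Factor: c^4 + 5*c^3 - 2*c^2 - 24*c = (c + 4)*(c^3 + c^2 - 6*c) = (c - 2)*(c + 4)*(c^2 + 3*c) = c*(c - 2)*(c + 4)*(c + 3)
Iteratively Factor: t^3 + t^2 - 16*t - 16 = (t + 4)*(t^2 - 3*t - 4) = (t - 4)*(t + 4)*(t + 1)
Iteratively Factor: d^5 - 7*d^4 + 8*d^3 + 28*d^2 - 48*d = (d - 2)*(d^4 - 5*d^3 - 2*d^2 + 24*d) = (d - 2)*(d + 2)*(d^3 - 7*d^2 + 12*d) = (d - 3)*(d - 2)*(d + 2)*(d^2 - 4*d) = (d - 4)*(d - 3)*(d - 2)*(d + 2)*(d)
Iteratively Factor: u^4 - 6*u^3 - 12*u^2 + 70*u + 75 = (u - 5)*(u^3 - u^2 - 17*u - 15) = (u - 5)^2*(u^2 + 4*u + 3) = (u - 5)^2*(u + 1)*(u + 3)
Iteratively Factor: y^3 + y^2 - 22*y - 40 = (y + 4)*(y^2 - 3*y - 10) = (y - 5)*(y + 4)*(y + 2)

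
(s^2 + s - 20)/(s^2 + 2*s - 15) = (s - 4)/(s - 3)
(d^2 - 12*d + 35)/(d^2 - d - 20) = (d - 7)/(d + 4)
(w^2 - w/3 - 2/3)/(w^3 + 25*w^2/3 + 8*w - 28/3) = (3*w^2 - w - 2)/(3*w^3 + 25*w^2 + 24*w - 28)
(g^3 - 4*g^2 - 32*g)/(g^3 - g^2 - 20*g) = (g - 8)/(g - 5)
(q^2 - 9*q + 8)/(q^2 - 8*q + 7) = (q - 8)/(q - 7)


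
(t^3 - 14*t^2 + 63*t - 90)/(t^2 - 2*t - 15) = (t^2 - 9*t + 18)/(t + 3)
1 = 1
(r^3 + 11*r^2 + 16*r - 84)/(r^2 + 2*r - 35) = (r^2 + 4*r - 12)/(r - 5)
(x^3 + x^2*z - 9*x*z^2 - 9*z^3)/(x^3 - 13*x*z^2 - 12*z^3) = (x - 3*z)/(x - 4*z)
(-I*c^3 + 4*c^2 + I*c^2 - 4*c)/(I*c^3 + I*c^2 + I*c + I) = c*(-c^2 + c*(1 - 4*I) + 4*I)/(c^3 + c^2 + c + 1)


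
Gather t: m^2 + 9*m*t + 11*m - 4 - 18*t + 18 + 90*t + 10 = m^2 + 11*m + t*(9*m + 72) + 24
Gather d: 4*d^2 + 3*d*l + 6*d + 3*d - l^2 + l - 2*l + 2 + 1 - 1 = 4*d^2 + d*(3*l + 9) - l^2 - l + 2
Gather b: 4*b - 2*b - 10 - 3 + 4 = 2*b - 9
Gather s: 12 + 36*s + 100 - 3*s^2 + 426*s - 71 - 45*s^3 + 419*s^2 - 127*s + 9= -45*s^3 + 416*s^2 + 335*s + 50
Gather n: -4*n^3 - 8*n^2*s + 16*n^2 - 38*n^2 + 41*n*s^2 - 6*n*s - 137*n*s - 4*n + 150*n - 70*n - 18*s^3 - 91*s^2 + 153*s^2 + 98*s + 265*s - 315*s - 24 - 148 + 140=-4*n^3 + n^2*(-8*s - 22) + n*(41*s^2 - 143*s + 76) - 18*s^3 + 62*s^2 + 48*s - 32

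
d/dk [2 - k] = -1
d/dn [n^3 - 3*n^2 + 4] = 3*n*(n - 2)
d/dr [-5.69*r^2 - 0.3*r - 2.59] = -11.38*r - 0.3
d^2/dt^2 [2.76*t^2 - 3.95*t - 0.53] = 5.52000000000000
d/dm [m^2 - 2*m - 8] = 2*m - 2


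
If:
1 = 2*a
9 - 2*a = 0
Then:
No Solution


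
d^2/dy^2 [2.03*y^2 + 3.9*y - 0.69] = 4.06000000000000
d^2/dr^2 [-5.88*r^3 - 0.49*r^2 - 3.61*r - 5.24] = -35.28*r - 0.98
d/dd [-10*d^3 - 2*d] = -30*d^2 - 2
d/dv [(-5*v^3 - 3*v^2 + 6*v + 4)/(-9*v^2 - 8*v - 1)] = (45*v^4 + 80*v^3 + 93*v^2 + 78*v + 26)/(81*v^4 + 144*v^3 + 82*v^2 + 16*v + 1)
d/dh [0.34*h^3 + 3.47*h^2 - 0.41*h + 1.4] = 1.02*h^2 + 6.94*h - 0.41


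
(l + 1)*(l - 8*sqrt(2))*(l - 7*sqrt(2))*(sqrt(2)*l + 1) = sqrt(2)*l^4 - 29*l^3 + sqrt(2)*l^3 - 29*l^2 + 97*sqrt(2)*l^2 + 112*l + 97*sqrt(2)*l + 112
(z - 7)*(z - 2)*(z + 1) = z^3 - 8*z^2 + 5*z + 14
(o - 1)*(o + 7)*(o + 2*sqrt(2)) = o^3 + 2*sqrt(2)*o^2 + 6*o^2 - 7*o + 12*sqrt(2)*o - 14*sqrt(2)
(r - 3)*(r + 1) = r^2 - 2*r - 3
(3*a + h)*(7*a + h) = 21*a^2 + 10*a*h + h^2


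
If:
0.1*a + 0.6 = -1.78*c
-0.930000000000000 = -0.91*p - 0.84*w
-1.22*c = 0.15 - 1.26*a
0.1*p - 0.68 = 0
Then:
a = -0.20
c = -0.33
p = 6.80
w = -6.26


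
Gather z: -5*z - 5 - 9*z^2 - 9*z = -9*z^2 - 14*z - 5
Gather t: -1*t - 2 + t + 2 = 0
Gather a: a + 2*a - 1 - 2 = 3*a - 3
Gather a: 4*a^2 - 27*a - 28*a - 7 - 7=4*a^2 - 55*a - 14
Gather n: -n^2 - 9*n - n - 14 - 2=-n^2 - 10*n - 16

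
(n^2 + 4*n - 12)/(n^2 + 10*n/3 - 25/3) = 3*(n^2 + 4*n - 12)/(3*n^2 + 10*n - 25)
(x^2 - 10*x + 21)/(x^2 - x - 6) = (x - 7)/(x + 2)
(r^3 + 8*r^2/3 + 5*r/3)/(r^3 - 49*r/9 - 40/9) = 3*r/(3*r - 8)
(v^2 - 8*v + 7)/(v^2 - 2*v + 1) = (v - 7)/(v - 1)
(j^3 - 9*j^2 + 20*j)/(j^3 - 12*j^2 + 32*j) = (j - 5)/(j - 8)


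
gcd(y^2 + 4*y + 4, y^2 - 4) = y + 2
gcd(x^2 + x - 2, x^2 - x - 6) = x + 2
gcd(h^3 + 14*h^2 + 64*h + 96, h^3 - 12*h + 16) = h + 4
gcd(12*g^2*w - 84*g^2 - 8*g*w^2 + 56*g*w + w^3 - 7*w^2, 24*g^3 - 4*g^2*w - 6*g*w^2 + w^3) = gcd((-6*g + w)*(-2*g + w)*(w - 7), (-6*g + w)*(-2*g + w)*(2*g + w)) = 12*g^2 - 8*g*w + w^2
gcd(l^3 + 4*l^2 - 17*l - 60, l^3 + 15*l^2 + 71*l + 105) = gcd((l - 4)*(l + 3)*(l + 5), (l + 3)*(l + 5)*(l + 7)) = l^2 + 8*l + 15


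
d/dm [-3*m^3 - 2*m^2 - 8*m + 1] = -9*m^2 - 4*m - 8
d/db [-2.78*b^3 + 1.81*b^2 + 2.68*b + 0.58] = -8.34*b^2 + 3.62*b + 2.68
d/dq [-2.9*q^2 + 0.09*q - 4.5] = 0.09 - 5.8*q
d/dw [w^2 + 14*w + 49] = 2*w + 14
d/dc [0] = 0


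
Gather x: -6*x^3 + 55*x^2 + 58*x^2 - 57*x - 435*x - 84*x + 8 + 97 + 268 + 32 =-6*x^3 + 113*x^2 - 576*x + 405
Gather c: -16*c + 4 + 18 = 22 - 16*c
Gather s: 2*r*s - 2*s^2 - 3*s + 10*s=-2*s^2 + s*(2*r + 7)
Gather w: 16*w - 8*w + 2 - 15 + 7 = 8*w - 6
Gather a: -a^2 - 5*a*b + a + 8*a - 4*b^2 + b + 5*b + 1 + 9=-a^2 + a*(9 - 5*b) - 4*b^2 + 6*b + 10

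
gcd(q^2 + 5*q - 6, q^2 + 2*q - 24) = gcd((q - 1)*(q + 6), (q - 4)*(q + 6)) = q + 6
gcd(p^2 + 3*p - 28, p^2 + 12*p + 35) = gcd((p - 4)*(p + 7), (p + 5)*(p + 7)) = p + 7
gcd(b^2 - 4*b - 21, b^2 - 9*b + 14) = b - 7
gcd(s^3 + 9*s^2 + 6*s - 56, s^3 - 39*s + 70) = s^2 + 5*s - 14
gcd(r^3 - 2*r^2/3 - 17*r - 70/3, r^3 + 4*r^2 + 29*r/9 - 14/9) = r^2 + 13*r/3 + 14/3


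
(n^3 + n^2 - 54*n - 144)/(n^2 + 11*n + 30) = (n^2 - 5*n - 24)/(n + 5)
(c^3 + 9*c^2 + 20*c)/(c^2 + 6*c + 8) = c*(c + 5)/(c + 2)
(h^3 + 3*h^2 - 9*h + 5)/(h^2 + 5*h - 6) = (h^2 + 4*h - 5)/(h + 6)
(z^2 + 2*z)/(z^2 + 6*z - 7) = z*(z + 2)/(z^2 + 6*z - 7)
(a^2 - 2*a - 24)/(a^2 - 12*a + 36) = (a + 4)/(a - 6)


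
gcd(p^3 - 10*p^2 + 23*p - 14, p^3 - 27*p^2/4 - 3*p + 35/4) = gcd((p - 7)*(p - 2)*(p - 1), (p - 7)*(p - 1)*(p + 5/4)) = p^2 - 8*p + 7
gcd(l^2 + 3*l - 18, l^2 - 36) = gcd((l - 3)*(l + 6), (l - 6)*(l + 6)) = l + 6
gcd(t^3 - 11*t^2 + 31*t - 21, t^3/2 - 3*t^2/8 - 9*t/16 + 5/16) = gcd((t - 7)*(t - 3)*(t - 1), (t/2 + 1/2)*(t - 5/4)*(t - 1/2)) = 1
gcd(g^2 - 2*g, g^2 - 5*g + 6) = g - 2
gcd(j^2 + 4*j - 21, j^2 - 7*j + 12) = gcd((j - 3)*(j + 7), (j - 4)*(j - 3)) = j - 3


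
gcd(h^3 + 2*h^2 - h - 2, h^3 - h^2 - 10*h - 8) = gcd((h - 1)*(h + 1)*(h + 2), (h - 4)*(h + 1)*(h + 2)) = h^2 + 3*h + 2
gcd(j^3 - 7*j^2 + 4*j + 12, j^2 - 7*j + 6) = j - 6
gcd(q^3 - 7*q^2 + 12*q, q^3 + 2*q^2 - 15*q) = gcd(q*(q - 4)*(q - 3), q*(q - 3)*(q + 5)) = q^2 - 3*q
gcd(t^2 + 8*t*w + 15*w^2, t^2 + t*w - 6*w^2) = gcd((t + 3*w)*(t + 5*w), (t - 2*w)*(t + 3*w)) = t + 3*w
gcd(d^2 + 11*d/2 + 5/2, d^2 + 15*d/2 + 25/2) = d + 5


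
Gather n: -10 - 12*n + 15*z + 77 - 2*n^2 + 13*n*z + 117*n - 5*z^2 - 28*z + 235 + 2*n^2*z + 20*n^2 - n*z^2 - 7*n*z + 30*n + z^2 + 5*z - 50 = n^2*(2*z + 18) + n*(-z^2 + 6*z + 135) - 4*z^2 - 8*z + 252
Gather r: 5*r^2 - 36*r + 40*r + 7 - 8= 5*r^2 + 4*r - 1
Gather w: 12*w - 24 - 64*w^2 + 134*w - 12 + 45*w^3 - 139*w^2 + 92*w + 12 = 45*w^3 - 203*w^2 + 238*w - 24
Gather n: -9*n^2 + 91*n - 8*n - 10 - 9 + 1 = -9*n^2 + 83*n - 18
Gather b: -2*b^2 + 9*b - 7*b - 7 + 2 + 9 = -2*b^2 + 2*b + 4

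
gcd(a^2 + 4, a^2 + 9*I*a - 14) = a + 2*I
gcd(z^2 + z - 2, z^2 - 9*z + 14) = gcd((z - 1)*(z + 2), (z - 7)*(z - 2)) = 1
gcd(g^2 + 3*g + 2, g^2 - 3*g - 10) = g + 2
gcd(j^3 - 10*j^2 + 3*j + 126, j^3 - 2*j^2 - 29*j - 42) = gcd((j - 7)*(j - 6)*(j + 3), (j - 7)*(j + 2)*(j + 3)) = j^2 - 4*j - 21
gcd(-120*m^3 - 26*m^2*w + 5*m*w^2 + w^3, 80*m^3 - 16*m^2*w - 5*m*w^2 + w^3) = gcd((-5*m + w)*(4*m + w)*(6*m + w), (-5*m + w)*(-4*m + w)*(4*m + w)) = -20*m^2 - m*w + w^2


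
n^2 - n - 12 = (n - 4)*(n + 3)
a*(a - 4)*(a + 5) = a^3 + a^2 - 20*a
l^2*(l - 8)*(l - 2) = l^4 - 10*l^3 + 16*l^2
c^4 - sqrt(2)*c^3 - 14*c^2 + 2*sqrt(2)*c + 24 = (c - 3*sqrt(2))*(c - sqrt(2))*(c + sqrt(2))*(c + 2*sqrt(2))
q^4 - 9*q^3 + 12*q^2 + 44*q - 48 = (q - 6)*(q - 4)*(q - 1)*(q + 2)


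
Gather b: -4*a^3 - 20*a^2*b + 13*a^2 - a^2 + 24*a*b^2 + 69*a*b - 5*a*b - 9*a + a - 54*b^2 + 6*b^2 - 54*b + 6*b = -4*a^3 + 12*a^2 - 8*a + b^2*(24*a - 48) + b*(-20*a^2 + 64*a - 48)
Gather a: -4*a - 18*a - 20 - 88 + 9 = -22*a - 99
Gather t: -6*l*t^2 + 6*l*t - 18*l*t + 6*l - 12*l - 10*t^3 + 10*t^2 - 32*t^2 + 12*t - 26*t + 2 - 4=-6*l - 10*t^3 + t^2*(-6*l - 22) + t*(-12*l - 14) - 2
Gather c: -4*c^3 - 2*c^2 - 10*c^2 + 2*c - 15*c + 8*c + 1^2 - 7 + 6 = -4*c^3 - 12*c^2 - 5*c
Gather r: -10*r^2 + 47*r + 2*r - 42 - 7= -10*r^2 + 49*r - 49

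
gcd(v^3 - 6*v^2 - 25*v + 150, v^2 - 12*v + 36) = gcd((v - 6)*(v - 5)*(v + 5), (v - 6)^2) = v - 6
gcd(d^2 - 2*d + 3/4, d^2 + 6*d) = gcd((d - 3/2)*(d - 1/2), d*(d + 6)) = 1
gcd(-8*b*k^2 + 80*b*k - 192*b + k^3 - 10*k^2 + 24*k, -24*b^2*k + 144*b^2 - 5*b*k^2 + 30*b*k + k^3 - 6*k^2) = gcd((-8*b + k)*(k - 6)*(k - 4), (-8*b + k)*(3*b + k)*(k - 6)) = 8*b*k - 48*b - k^2 + 6*k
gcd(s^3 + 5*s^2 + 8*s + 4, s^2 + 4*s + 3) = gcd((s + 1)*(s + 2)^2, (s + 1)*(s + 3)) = s + 1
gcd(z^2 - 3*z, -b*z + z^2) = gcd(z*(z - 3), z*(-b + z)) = z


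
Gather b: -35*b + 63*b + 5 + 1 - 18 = 28*b - 12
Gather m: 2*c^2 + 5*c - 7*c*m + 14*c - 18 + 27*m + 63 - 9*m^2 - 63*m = 2*c^2 + 19*c - 9*m^2 + m*(-7*c - 36) + 45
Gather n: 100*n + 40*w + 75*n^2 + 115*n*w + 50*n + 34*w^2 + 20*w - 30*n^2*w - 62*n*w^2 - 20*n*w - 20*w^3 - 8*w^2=n^2*(75 - 30*w) + n*(-62*w^2 + 95*w + 150) - 20*w^3 + 26*w^2 + 60*w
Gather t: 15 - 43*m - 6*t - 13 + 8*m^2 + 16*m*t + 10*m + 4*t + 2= 8*m^2 - 33*m + t*(16*m - 2) + 4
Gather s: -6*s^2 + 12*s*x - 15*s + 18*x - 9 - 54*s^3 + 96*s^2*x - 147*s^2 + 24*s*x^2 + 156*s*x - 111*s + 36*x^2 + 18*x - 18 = -54*s^3 + s^2*(96*x - 153) + s*(24*x^2 + 168*x - 126) + 36*x^2 + 36*x - 27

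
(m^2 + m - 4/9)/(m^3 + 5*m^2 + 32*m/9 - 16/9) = 1/(m + 4)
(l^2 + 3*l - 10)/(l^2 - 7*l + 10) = (l + 5)/(l - 5)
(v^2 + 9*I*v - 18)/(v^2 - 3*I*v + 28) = (v^2 + 9*I*v - 18)/(v^2 - 3*I*v + 28)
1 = 1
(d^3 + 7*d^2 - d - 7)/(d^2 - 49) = (d^2 - 1)/(d - 7)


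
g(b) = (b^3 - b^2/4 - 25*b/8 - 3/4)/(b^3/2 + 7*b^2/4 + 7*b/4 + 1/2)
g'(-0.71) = 18.52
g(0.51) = -1.19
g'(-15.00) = 0.04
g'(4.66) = 0.18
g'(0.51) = 1.08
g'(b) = (-3*b^2/2 - 7*b/2 - 7/4)*(b^3 - b^2/4 - 25*b/8 - 3/4)/(b^3/2 + 7*b^2/4 + 7*b/4 + 1/2)^2 + (3*b^2 - b/2 - 25/8)/(b^3/2 + 7*b^2/4 + 7*b/4 + 1/2) = (60*b^4 + 212*b^3 + 245*b^2 + 76*b - 8)/(2*(4*b^6 + 28*b^5 + 77*b^4 + 106*b^3 + 77*b^2 + 28*b + 4))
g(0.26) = -1.44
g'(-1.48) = 35.05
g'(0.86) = 0.97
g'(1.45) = 0.70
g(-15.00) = 2.57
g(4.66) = 0.83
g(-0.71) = -25.07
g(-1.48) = 0.70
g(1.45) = -0.33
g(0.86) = -0.83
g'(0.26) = 0.86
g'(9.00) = 0.07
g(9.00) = 1.30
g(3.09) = 0.45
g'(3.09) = 0.32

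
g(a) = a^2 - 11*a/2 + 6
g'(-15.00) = -35.50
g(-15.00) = 313.50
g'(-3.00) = -11.50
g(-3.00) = 31.50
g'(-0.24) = -5.98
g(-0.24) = 7.38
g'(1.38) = -2.74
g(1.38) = 0.31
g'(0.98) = -3.54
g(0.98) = 1.57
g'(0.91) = -3.68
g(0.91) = 1.82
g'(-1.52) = -8.54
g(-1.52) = 16.67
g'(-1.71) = -8.92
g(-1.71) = 18.33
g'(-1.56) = -8.62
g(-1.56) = 17.01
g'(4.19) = 2.88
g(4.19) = 0.51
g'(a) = 2*a - 11/2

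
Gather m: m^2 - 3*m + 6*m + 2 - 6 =m^2 + 3*m - 4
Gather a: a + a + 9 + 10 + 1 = 2*a + 20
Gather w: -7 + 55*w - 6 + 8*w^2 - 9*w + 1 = 8*w^2 + 46*w - 12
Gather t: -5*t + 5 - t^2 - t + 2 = -t^2 - 6*t + 7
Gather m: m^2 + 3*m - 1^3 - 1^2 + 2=m^2 + 3*m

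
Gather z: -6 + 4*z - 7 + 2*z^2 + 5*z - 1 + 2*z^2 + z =4*z^2 + 10*z - 14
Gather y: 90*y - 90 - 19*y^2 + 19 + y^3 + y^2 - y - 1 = y^3 - 18*y^2 + 89*y - 72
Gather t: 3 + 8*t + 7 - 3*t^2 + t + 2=-3*t^2 + 9*t + 12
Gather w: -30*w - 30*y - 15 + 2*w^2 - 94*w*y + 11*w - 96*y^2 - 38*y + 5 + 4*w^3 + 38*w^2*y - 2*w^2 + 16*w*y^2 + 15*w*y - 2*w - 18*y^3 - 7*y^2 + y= 4*w^3 + 38*w^2*y + w*(16*y^2 - 79*y - 21) - 18*y^3 - 103*y^2 - 67*y - 10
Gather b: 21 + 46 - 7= 60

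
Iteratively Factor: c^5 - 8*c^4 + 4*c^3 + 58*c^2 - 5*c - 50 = (c - 5)*(c^4 - 3*c^3 - 11*c^2 + 3*c + 10) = (c - 5)^2*(c^3 + 2*c^2 - c - 2) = (c - 5)^2*(c - 1)*(c^2 + 3*c + 2) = (c - 5)^2*(c - 1)*(c + 2)*(c + 1)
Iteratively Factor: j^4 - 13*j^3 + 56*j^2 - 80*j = (j - 5)*(j^3 - 8*j^2 + 16*j) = j*(j - 5)*(j^2 - 8*j + 16) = j*(j - 5)*(j - 4)*(j - 4)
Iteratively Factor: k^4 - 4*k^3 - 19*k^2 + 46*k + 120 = (k + 2)*(k^3 - 6*k^2 - 7*k + 60) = (k - 4)*(k + 2)*(k^2 - 2*k - 15) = (k - 4)*(k + 2)*(k + 3)*(k - 5)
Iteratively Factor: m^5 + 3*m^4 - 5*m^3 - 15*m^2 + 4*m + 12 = (m + 2)*(m^4 + m^3 - 7*m^2 - m + 6) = (m - 2)*(m + 2)*(m^3 + 3*m^2 - m - 3) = (m - 2)*(m - 1)*(m + 2)*(m^2 + 4*m + 3) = (m - 2)*(m - 1)*(m + 2)*(m + 3)*(m + 1)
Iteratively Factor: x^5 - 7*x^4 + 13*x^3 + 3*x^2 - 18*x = (x + 1)*(x^4 - 8*x^3 + 21*x^2 - 18*x) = x*(x + 1)*(x^3 - 8*x^2 + 21*x - 18) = x*(x - 3)*(x + 1)*(x^2 - 5*x + 6) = x*(x - 3)^2*(x + 1)*(x - 2)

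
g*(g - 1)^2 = g^3 - 2*g^2 + g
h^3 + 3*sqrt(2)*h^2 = h^2*(h + 3*sqrt(2))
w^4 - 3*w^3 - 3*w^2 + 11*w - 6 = (w - 3)*(w - 1)^2*(w + 2)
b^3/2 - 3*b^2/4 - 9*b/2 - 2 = (b/2 + 1)*(b - 4)*(b + 1/2)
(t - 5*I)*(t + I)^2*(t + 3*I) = t^4 + 18*t^2 + 32*I*t - 15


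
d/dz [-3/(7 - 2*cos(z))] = 6*sin(z)/(2*cos(z) - 7)^2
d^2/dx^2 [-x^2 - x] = -2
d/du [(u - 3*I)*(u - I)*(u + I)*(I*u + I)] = 4*I*u^3 + 3*u^2*(3 + I) + 2*u*(3 + I) + 3 + I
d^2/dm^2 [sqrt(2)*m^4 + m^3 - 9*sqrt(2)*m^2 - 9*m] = 12*sqrt(2)*m^2 + 6*m - 18*sqrt(2)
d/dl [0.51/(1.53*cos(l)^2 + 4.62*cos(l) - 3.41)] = (1.5606*cos(l) + 2.3562)*sin(l)/(1.53*cos(l)^2 + 4.62*cos(l) - 3.41)^2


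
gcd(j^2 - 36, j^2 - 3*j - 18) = j - 6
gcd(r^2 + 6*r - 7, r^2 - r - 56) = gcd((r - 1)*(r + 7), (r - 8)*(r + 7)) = r + 7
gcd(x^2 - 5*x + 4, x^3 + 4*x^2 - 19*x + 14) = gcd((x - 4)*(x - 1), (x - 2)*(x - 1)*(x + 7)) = x - 1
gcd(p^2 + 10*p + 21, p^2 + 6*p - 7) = p + 7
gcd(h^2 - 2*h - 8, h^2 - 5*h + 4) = h - 4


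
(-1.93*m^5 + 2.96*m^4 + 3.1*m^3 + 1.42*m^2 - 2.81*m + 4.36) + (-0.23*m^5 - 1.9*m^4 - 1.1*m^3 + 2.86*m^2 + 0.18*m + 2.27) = -2.16*m^5 + 1.06*m^4 + 2.0*m^3 + 4.28*m^2 - 2.63*m + 6.63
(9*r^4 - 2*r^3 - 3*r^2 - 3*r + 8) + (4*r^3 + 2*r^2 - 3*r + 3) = 9*r^4 + 2*r^3 - r^2 - 6*r + 11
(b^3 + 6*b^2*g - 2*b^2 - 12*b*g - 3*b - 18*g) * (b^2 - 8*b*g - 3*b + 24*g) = b^5 - 2*b^4*g - 5*b^4 - 48*b^3*g^2 + 10*b^3*g + 3*b^3 + 240*b^2*g^2 - 6*b^2*g + 9*b^2 - 144*b*g^2 - 18*b*g - 432*g^2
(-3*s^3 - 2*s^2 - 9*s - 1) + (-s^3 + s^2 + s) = -4*s^3 - s^2 - 8*s - 1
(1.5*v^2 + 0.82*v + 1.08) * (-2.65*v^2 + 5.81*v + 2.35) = -3.975*v^4 + 6.542*v^3 + 5.4272*v^2 + 8.2018*v + 2.538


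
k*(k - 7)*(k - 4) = k^3 - 11*k^2 + 28*k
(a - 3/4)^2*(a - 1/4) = a^3 - 7*a^2/4 + 15*a/16 - 9/64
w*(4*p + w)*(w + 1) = 4*p*w^2 + 4*p*w + w^3 + w^2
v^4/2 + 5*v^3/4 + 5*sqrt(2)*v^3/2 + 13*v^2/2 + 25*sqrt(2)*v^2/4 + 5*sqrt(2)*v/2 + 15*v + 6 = (v/2 + sqrt(2))*(v + 1/2)*(v + 2)*(v + 3*sqrt(2))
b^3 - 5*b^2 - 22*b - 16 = (b - 8)*(b + 1)*(b + 2)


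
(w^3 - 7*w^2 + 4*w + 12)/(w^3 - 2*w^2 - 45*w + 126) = (w^2 - w - 2)/(w^2 + 4*w - 21)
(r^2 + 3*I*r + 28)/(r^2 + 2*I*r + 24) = (r + 7*I)/(r + 6*I)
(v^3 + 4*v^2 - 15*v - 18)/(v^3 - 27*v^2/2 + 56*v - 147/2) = 2*(v^2 + 7*v + 6)/(2*v^2 - 21*v + 49)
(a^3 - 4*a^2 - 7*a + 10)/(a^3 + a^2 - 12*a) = (a^3 - 4*a^2 - 7*a + 10)/(a*(a^2 + a - 12))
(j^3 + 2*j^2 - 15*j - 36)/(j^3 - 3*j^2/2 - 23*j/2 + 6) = 2*(j + 3)/(2*j - 1)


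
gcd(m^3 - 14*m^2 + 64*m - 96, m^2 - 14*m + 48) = m - 6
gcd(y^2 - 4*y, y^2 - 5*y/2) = y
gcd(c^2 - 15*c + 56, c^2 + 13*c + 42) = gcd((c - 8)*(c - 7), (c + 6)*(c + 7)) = 1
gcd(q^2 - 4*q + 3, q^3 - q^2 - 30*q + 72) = q - 3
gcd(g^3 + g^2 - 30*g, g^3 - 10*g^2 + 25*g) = g^2 - 5*g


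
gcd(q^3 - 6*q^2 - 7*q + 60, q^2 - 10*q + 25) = q - 5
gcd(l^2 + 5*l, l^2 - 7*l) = l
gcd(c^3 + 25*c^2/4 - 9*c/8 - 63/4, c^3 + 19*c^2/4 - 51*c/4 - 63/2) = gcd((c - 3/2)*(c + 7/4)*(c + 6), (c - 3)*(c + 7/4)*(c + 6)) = c^2 + 31*c/4 + 21/2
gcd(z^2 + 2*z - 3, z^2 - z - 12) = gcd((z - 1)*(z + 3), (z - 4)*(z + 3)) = z + 3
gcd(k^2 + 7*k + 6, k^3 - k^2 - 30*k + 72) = k + 6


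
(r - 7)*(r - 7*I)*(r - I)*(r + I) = r^4 - 7*r^3 - 7*I*r^3 + r^2 + 49*I*r^2 - 7*r - 7*I*r + 49*I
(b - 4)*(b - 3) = b^2 - 7*b + 12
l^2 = l^2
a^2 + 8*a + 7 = (a + 1)*(a + 7)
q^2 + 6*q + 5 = (q + 1)*(q + 5)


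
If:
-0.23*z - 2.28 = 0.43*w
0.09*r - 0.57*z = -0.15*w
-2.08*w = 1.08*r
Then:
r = 10.44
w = -5.42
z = 0.22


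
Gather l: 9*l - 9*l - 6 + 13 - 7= 0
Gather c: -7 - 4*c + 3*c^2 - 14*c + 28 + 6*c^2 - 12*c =9*c^2 - 30*c + 21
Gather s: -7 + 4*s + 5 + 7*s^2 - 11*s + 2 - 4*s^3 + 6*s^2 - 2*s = -4*s^3 + 13*s^2 - 9*s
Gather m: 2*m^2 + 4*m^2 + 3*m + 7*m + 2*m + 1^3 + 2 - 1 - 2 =6*m^2 + 12*m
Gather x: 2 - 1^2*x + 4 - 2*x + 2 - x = 8 - 4*x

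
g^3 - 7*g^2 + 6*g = g*(g - 6)*(g - 1)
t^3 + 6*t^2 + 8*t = t*(t + 2)*(t + 4)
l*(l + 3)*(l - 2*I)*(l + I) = l^4 + 3*l^3 - I*l^3 + 2*l^2 - 3*I*l^2 + 6*l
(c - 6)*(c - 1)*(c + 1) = c^3 - 6*c^2 - c + 6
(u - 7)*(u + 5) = u^2 - 2*u - 35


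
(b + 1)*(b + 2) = b^2 + 3*b + 2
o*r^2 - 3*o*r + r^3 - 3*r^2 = r*(o + r)*(r - 3)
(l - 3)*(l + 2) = l^2 - l - 6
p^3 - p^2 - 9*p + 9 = (p - 3)*(p - 1)*(p + 3)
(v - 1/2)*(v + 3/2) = v^2 + v - 3/4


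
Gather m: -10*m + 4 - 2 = 2 - 10*m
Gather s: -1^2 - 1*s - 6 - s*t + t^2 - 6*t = s*(-t - 1) + t^2 - 6*t - 7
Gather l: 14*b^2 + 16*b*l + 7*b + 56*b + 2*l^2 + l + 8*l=14*b^2 + 63*b + 2*l^2 + l*(16*b + 9)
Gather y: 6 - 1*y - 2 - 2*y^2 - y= -2*y^2 - 2*y + 4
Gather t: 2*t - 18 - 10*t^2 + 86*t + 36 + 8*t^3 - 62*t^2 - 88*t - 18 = 8*t^3 - 72*t^2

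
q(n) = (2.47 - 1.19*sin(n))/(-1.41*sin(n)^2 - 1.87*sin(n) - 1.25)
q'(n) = (2.47 - 1.19*sin(n))*(2.82*sin(n)*cos(n) + 1.87*cos(n))/(-1.41*sin(n)^2 - 1.87*sin(n) - 1.25)^2 - 1.19*cos(n)/(-1.41*sin(n)^2 - 1.87*sin(n) - 1.25)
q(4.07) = -5.21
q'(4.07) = 0.76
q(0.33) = -1.04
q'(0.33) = 1.93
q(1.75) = -0.29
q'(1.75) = -0.10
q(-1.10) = -5.02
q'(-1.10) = -1.31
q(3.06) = -1.68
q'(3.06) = -3.33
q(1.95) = -0.32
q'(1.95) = -0.23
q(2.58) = -0.69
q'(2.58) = -1.13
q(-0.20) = -2.90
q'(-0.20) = 5.23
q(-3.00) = -2.60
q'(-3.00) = -4.90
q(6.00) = -3.35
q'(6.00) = 5.51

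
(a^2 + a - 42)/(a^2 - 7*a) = (a^2 + a - 42)/(a*(a - 7))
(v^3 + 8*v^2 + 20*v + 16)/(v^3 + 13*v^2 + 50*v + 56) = (v + 2)/(v + 7)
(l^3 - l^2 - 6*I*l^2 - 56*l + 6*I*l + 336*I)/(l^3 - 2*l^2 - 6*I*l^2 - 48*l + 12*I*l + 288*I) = (l + 7)/(l + 6)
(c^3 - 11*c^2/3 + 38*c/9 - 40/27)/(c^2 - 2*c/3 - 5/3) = (c^2 - 2*c + 8/9)/(c + 1)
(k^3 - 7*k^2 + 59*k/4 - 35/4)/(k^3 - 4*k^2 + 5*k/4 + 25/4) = (2*k^2 - 9*k + 7)/(2*k^2 - 3*k - 5)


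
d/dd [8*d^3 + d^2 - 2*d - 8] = 24*d^2 + 2*d - 2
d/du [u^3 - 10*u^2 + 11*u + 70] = 3*u^2 - 20*u + 11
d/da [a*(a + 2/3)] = 2*a + 2/3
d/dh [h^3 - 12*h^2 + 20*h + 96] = 3*h^2 - 24*h + 20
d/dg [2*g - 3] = 2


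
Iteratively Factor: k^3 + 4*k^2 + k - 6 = (k + 3)*(k^2 + k - 2) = (k + 2)*(k + 3)*(k - 1)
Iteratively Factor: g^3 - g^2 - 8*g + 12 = (g - 2)*(g^2 + g - 6) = (g - 2)*(g + 3)*(g - 2)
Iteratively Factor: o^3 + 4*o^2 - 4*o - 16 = (o + 2)*(o^2 + 2*o - 8) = (o - 2)*(o + 2)*(o + 4)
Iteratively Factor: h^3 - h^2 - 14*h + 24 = (h + 4)*(h^2 - 5*h + 6) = (h - 2)*(h + 4)*(h - 3)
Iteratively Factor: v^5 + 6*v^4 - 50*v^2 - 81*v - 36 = (v + 3)*(v^4 + 3*v^3 - 9*v^2 - 23*v - 12) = (v - 3)*(v + 3)*(v^3 + 6*v^2 + 9*v + 4) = (v - 3)*(v + 1)*(v + 3)*(v^2 + 5*v + 4) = (v - 3)*(v + 1)*(v + 3)*(v + 4)*(v + 1)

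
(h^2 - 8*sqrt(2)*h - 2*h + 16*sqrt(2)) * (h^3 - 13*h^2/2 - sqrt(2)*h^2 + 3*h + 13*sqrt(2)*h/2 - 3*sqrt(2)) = h^5 - 9*sqrt(2)*h^4 - 17*h^4/2 + 32*h^3 + 153*sqrt(2)*h^3/2 - 144*sqrt(2)*h^2 - 142*h^2 + 54*sqrt(2)*h + 256*h - 96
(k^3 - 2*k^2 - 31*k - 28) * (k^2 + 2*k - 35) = k^5 - 70*k^3 - 20*k^2 + 1029*k + 980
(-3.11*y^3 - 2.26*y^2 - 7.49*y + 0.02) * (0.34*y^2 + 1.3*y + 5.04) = -1.0574*y^5 - 4.8114*y^4 - 21.159*y^3 - 21.1206*y^2 - 37.7236*y + 0.1008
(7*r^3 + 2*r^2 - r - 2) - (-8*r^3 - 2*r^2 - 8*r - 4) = 15*r^3 + 4*r^2 + 7*r + 2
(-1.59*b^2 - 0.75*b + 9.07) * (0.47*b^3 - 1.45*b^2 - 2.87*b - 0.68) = -0.7473*b^5 + 1.953*b^4 + 9.9137*b^3 - 9.9178*b^2 - 25.5209*b - 6.1676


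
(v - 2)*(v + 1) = v^2 - v - 2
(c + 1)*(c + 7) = c^2 + 8*c + 7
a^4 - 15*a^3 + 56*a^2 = a^2*(a - 8)*(a - 7)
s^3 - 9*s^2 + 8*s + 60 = (s - 6)*(s - 5)*(s + 2)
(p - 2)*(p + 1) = p^2 - p - 2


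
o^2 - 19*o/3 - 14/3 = (o - 7)*(o + 2/3)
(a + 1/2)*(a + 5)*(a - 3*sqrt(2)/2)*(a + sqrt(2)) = a^4 - sqrt(2)*a^3/2 + 11*a^3/2 - 11*sqrt(2)*a^2/4 - a^2/2 - 33*a/2 - 5*sqrt(2)*a/4 - 15/2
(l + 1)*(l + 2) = l^2 + 3*l + 2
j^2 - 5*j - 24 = (j - 8)*(j + 3)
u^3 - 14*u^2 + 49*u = u*(u - 7)^2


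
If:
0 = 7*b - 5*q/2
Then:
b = 5*q/14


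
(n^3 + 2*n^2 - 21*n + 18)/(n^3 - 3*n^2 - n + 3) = (n + 6)/(n + 1)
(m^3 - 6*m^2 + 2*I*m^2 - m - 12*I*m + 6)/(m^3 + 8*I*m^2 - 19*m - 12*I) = (m^2 + m*(-6 + I) - 6*I)/(m^2 + 7*I*m - 12)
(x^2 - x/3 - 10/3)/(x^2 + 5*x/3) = (x - 2)/x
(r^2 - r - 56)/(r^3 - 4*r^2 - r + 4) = (r^2 - r - 56)/(r^3 - 4*r^2 - r + 4)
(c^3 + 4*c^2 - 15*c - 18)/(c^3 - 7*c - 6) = (c + 6)/(c + 2)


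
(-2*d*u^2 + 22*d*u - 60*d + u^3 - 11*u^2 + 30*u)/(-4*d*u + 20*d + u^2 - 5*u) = (-2*d*u + 12*d + u^2 - 6*u)/(-4*d + u)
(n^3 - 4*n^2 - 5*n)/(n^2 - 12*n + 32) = n*(n^2 - 4*n - 5)/(n^2 - 12*n + 32)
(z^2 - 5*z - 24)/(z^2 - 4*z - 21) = (z - 8)/(z - 7)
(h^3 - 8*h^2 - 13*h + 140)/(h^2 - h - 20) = h - 7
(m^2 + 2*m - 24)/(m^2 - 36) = (m - 4)/(m - 6)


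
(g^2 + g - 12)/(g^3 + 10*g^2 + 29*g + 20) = (g - 3)/(g^2 + 6*g + 5)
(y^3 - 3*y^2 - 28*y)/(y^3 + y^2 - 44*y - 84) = y*(y + 4)/(y^2 + 8*y + 12)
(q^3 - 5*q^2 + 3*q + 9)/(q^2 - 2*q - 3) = q - 3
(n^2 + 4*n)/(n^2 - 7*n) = (n + 4)/(n - 7)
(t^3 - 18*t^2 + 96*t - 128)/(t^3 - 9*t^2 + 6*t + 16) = (t - 8)/(t + 1)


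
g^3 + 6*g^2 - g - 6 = (g - 1)*(g + 1)*(g + 6)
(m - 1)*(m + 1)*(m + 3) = m^3 + 3*m^2 - m - 3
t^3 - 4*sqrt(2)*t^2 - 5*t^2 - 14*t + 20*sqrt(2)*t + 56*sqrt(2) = (t - 7)*(t + 2)*(t - 4*sqrt(2))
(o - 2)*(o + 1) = o^2 - o - 2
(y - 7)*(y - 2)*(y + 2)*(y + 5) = y^4 - 2*y^3 - 39*y^2 + 8*y + 140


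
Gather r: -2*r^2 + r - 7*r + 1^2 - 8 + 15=-2*r^2 - 6*r + 8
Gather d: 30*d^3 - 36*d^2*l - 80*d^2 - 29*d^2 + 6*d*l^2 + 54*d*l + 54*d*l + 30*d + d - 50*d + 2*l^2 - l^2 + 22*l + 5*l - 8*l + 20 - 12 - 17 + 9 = 30*d^3 + d^2*(-36*l - 109) + d*(6*l^2 + 108*l - 19) + l^2 + 19*l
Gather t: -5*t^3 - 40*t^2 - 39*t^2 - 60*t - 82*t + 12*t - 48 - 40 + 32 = -5*t^3 - 79*t^2 - 130*t - 56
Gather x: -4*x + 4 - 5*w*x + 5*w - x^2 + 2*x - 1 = 5*w - x^2 + x*(-5*w - 2) + 3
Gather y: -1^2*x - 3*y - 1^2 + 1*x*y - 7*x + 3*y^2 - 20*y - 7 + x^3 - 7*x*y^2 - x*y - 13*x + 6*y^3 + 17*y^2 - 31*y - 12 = x^3 - 21*x + 6*y^3 + y^2*(20 - 7*x) - 54*y - 20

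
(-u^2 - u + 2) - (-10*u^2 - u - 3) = 9*u^2 + 5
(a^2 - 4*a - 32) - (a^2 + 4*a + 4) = -8*a - 36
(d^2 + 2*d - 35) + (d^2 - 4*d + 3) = 2*d^2 - 2*d - 32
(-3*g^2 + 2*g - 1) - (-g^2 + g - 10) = -2*g^2 + g + 9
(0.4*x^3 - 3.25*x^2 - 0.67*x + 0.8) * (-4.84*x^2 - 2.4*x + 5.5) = -1.936*x^5 + 14.77*x^4 + 13.2428*x^3 - 20.139*x^2 - 5.605*x + 4.4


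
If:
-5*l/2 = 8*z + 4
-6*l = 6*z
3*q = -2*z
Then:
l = 8/11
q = 16/33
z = -8/11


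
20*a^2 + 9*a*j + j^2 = (4*a + j)*(5*a + j)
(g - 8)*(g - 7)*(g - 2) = g^3 - 17*g^2 + 86*g - 112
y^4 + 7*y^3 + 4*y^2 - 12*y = y*(y - 1)*(y + 2)*(y + 6)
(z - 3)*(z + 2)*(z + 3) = z^3 + 2*z^2 - 9*z - 18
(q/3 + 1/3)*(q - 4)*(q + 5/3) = q^3/3 - 4*q^2/9 - 3*q - 20/9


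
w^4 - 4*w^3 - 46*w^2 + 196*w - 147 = (w - 7)*(w - 3)*(w - 1)*(w + 7)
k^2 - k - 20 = (k - 5)*(k + 4)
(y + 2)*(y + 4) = y^2 + 6*y + 8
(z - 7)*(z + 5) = z^2 - 2*z - 35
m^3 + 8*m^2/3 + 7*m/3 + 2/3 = (m + 2/3)*(m + 1)^2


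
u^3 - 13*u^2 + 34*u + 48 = (u - 8)*(u - 6)*(u + 1)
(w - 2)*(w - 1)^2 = w^3 - 4*w^2 + 5*w - 2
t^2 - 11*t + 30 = (t - 6)*(t - 5)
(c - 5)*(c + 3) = c^2 - 2*c - 15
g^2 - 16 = (g - 4)*(g + 4)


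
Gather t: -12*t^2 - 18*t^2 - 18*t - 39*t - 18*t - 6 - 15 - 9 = -30*t^2 - 75*t - 30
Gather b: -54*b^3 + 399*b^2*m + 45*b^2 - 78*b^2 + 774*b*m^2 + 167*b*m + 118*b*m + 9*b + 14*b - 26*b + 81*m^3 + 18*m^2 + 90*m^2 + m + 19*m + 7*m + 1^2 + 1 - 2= -54*b^3 + b^2*(399*m - 33) + b*(774*m^2 + 285*m - 3) + 81*m^3 + 108*m^2 + 27*m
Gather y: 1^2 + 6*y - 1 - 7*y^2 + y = -7*y^2 + 7*y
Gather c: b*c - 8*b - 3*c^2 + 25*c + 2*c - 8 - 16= -8*b - 3*c^2 + c*(b + 27) - 24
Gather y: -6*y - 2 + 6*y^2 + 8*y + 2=6*y^2 + 2*y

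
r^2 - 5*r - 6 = (r - 6)*(r + 1)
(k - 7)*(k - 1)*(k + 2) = k^3 - 6*k^2 - 9*k + 14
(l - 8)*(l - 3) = l^2 - 11*l + 24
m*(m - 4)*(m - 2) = m^3 - 6*m^2 + 8*m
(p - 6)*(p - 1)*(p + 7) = p^3 - 43*p + 42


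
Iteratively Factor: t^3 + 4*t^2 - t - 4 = (t + 1)*(t^2 + 3*t - 4) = (t + 1)*(t + 4)*(t - 1)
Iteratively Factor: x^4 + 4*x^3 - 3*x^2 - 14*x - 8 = (x + 4)*(x^3 - 3*x - 2) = (x - 2)*(x + 4)*(x^2 + 2*x + 1) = (x - 2)*(x + 1)*(x + 4)*(x + 1)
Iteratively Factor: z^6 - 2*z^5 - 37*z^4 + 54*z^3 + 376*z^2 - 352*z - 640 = (z + 4)*(z^5 - 6*z^4 - 13*z^3 + 106*z^2 - 48*z - 160) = (z - 4)*(z + 4)*(z^4 - 2*z^3 - 21*z^2 + 22*z + 40) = (z - 4)*(z + 4)^2*(z^3 - 6*z^2 + 3*z + 10) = (z - 4)*(z - 2)*(z + 4)^2*(z^2 - 4*z - 5) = (z - 5)*(z - 4)*(z - 2)*(z + 4)^2*(z + 1)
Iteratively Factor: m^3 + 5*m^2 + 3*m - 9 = (m - 1)*(m^2 + 6*m + 9) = (m - 1)*(m + 3)*(m + 3)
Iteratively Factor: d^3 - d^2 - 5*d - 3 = (d + 1)*(d^2 - 2*d - 3) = (d - 3)*(d + 1)*(d + 1)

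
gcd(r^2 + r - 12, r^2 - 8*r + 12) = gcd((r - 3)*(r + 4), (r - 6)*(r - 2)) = 1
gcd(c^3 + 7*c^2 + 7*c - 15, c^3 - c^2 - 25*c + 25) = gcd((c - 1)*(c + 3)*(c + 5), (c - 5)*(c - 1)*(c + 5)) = c^2 + 4*c - 5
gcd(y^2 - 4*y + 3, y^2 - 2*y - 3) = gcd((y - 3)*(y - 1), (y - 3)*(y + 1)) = y - 3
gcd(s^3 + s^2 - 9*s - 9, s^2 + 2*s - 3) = s + 3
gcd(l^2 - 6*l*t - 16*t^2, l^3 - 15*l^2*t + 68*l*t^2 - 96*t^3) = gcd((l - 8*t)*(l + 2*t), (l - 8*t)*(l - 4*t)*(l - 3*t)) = -l + 8*t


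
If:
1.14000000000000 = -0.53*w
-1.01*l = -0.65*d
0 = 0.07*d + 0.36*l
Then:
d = 0.00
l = 0.00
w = -2.15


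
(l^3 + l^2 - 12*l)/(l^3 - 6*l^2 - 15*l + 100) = l*(l - 3)/(l^2 - 10*l + 25)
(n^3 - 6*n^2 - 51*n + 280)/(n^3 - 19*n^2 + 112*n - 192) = (n^2 + 2*n - 35)/(n^2 - 11*n + 24)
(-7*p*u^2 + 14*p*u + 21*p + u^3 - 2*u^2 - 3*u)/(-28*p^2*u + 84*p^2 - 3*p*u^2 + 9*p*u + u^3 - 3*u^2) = (u + 1)/(4*p + u)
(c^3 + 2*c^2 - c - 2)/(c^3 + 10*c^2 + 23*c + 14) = (c - 1)/(c + 7)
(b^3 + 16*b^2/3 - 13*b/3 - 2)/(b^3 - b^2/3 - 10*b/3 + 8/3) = (3*b^2 + 19*b + 6)/(3*b^2 + 2*b - 8)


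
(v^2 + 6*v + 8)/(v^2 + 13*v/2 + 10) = 2*(v + 2)/(2*v + 5)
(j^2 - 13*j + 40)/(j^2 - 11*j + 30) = (j - 8)/(j - 6)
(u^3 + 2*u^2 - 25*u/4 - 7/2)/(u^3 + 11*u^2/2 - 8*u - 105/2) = (u^2 - 3*u/2 - 1)/(u^2 + 2*u - 15)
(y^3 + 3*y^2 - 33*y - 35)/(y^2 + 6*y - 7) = (y^2 - 4*y - 5)/(y - 1)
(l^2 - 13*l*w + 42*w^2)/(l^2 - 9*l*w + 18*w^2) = (-l + 7*w)/(-l + 3*w)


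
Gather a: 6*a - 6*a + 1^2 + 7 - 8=0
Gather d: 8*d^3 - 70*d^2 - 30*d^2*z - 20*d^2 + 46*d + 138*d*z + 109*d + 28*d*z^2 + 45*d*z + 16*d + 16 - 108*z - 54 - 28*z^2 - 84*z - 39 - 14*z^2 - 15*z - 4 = 8*d^3 + d^2*(-30*z - 90) + d*(28*z^2 + 183*z + 171) - 42*z^2 - 207*z - 81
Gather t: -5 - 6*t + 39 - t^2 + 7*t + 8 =-t^2 + t + 42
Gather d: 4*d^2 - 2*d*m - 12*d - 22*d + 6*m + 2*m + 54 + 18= 4*d^2 + d*(-2*m - 34) + 8*m + 72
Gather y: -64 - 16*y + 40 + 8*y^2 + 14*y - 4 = 8*y^2 - 2*y - 28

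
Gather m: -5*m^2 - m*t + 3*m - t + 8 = -5*m^2 + m*(3 - t) - t + 8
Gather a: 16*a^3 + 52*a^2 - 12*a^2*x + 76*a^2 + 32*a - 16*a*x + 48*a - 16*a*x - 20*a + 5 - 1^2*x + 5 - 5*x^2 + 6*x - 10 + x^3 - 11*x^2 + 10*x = 16*a^3 + a^2*(128 - 12*x) + a*(60 - 32*x) + x^3 - 16*x^2 + 15*x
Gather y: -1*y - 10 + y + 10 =0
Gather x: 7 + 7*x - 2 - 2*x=5*x + 5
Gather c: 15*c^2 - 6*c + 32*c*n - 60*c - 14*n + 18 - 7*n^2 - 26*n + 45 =15*c^2 + c*(32*n - 66) - 7*n^2 - 40*n + 63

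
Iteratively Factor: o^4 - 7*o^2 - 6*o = (o - 3)*(o^3 + 3*o^2 + 2*o) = (o - 3)*(o + 2)*(o^2 + o) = (o - 3)*(o + 1)*(o + 2)*(o)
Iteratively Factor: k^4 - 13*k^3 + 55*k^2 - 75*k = (k - 5)*(k^3 - 8*k^2 + 15*k) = k*(k - 5)*(k^2 - 8*k + 15) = k*(k - 5)^2*(k - 3)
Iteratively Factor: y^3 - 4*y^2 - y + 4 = (y - 1)*(y^2 - 3*y - 4) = (y - 4)*(y - 1)*(y + 1)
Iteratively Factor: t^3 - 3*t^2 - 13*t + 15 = (t - 1)*(t^2 - 2*t - 15) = (t - 5)*(t - 1)*(t + 3)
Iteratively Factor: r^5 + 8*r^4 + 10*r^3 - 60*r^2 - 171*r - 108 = (r + 3)*(r^4 + 5*r^3 - 5*r^2 - 45*r - 36) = (r + 1)*(r + 3)*(r^3 + 4*r^2 - 9*r - 36) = (r + 1)*(r + 3)^2*(r^2 + r - 12) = (r - 3)*(r + 1)*(r + 3)^2*(r + 4)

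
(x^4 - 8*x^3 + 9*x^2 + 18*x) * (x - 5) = x^5 - 13*x^4 + 49*x^3 - 27*x^2 - 90*x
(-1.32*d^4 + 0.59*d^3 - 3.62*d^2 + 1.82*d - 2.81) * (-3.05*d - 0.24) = 4.026*d^5 - 1.4827*d^4 + 10.8994*d^3 - 4.6822*d^2 + 8.1337*d + 0.6744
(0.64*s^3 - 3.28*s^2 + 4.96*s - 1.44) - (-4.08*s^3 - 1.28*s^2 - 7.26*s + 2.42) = 4.72*s^3 - 2.0*s^2 + 12.22*s - 3.86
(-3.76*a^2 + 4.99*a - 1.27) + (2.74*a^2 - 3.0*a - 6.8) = -1.02*a^2 + 1.99*a - 8.07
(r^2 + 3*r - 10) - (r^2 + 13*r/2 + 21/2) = -7*r/2 - 41/2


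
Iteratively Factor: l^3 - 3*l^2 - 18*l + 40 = (l - 2)*(l^2 - l - 20) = (l - 2)*(l + 4)*(l - 5)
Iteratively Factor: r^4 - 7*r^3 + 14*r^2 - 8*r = (r)*(r^3 - 7*r^2 + 14*r - 8) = r*(r - 4)*(r^2 - 3*r + 2) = r*(r - 4)*(r - 1)*(r - 2)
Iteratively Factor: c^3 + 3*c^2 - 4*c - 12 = (c + 2)*(c^2 + c - 6) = (c + 2)*(c + 3)*(c - 2)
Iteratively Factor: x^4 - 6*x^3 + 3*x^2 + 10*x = (x - 2)*(x^3 - 4*x^2 - 5*x) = x*(x - 2)*(x^2 - 4*x - 5) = x*(x - 5)*(x - 2)*(x + 1)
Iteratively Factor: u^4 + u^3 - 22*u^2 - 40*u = (u + 4)*(u^3 - 3*u^2 - 10*u) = (u + 2)*(u + 4)*(u^2 - 5*u) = u*(u + 2)*(u + 4)*(u - 5)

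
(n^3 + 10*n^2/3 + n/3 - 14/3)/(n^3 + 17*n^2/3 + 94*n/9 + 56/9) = 3*(n - 1)/(3*n + 4)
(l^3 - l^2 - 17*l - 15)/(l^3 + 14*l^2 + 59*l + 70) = (l^3 - l^2 - 17*l - 15)/(l^3 + 14*l^2 + 59*l + 70)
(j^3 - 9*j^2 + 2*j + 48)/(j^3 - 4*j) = (j^2 - 11*j + 24)/(j*(j - 2))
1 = 1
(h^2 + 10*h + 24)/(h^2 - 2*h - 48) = (h + 4)/(h - 8)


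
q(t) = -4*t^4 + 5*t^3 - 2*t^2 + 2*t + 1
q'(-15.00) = 57437.00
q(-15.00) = -219854.00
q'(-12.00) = 29858.00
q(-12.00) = -91895.00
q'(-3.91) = 1203.39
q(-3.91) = -1271.18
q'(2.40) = -142.38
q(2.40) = -69.31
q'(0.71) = 0.99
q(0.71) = 2.18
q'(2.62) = -193.27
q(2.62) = -106.05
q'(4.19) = -928.38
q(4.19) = -890.80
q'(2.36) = -134.20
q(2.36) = -63.78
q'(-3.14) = 657.80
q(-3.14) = -568.64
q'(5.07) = -1717.89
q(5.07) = -2031.62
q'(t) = -16*t^3 + 15*t^2 - 4*t + 2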